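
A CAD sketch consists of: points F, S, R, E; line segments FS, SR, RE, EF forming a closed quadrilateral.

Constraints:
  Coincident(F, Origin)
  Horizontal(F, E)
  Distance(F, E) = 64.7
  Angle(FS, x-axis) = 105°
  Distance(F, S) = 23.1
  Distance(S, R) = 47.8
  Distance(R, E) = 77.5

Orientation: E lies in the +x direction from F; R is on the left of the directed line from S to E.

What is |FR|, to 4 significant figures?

65.76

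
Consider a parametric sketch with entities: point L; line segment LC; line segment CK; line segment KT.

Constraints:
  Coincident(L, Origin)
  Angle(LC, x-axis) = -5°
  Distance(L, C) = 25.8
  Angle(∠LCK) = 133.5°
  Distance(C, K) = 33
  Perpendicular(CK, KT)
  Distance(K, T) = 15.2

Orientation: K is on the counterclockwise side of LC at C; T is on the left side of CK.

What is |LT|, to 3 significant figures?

50.9

L is at the origin; LC runs at -5.0° with length 25.8, so C = 25.8·(cos -5.0°, sin -5.0°) = (25.7, -2.25). ∠LCK = 133.5°, so CK runs at -5.0° + (180° − 133.5°) = 41.5° from the x-axis; with |CK| = 33.0, K = C + 33.0·(cos 41.5°, sin 41.5°) = (50.4, 19.6). CK ⟂ KT; with |KT| = 15.2 on the left of CK, T = K + 15.2·(-0.663, 0.749) = (40.3, 31.0). Then |LT| = |T − L| = 50.9.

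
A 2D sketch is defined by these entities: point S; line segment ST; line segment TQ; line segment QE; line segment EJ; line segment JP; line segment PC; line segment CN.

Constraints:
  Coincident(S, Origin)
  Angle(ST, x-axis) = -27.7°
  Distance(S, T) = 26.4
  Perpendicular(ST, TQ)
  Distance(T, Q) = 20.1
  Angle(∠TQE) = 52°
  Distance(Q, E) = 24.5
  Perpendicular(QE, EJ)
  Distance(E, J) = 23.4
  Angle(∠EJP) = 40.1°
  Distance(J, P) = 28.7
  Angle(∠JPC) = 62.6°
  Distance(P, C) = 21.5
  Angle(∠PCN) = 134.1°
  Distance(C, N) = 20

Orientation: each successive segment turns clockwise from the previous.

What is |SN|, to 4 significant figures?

13.29

S is at the origin; ST runs at -27.7° with length 26.4, so T = (23.37, -12.27). The perpendicularity gives TQ at right angles to ST, so TQ runs at -117.7°; with |TQ| = 20.1, Q = (14.03, -30.07). ∠TQE = 52.0° gives QE at 114.3° from the x-axis; with |QE| = 24.5, E = (3.949, -7.739). QE ⟂ EJ, so EJ runs at 24.30°; with |EJ| = 23.4, J = (25.28, 1.891). ∠EJP = 40.1° gives JP at -115.6° from the x-axis; with |JP| = 28.7, P = (12.87, -23.99). ∠JPC = 62.6° gives PC at 127.0° from the x-axis; with |PC| = 21.5, C = (-0.06408, -6.821). ∠PCN = 134.1° gives CN at 81.10° from the x-axis; with |CN| = 20.0, N = (3.030, 12.94). Then |SN| = |N − S| = 13.29.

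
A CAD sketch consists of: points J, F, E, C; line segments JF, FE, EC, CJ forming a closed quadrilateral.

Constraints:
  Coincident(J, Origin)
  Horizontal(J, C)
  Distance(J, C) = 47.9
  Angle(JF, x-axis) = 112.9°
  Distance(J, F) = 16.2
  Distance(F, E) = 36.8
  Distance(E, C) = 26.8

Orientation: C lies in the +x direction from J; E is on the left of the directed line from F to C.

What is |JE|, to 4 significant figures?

36.20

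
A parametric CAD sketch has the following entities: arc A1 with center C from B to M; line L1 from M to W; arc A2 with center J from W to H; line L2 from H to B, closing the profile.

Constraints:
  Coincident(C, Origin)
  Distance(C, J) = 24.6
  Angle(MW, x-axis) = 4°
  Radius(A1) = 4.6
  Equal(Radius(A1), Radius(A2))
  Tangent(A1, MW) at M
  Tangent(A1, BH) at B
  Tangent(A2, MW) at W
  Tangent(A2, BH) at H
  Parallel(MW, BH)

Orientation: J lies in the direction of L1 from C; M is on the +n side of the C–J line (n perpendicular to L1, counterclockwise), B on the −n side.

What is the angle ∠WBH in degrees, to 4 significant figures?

20.50°

Tangency of A1 to both parallel lines with radius 4.6 puts M and B at C ± 4.6·n: M = (-0.3209, 4.589), B = (0.3209, -4.589). Equal radii place W and H the same way about J: W = J + 4.6·n = (24.22, 6.305), H = J − 4.6·n = (24.86, -2.873). Then cos ∠WBH = BW·BH / (|BW||BH|), giving 20.50°.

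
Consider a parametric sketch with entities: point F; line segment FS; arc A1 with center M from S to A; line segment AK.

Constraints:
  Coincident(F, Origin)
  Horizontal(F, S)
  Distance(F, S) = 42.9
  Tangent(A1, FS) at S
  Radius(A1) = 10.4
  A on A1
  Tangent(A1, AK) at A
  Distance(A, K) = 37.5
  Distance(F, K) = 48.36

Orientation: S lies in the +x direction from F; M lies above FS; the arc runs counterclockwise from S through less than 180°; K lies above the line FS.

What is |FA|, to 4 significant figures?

53.03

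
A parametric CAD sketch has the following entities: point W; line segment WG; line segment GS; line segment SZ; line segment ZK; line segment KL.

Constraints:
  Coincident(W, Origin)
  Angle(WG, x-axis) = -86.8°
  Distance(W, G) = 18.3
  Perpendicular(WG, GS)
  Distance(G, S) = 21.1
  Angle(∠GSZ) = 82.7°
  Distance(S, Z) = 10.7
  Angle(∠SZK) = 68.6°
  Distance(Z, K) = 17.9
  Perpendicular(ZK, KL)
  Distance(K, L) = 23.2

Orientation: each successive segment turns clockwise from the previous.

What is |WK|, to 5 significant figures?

16.776

W is at the origin; WG runs at -86.8° with length 18.3, so G = (1.0215, -18.271). The perpendicularity gives GS at right angles to WG, so GS runs at -176.80°; with |GS| = 21.1, S = (-20.046, -19.449). ∠GSZ = 82.7° gives SZ at 85.900° from the x-axis; with |SZ| = 10.7, Z = (-19.281, -8.7767). ∠SZK = 68.6° gives ZK at -25.500° from the x-axis; with |ZK| = 17.9, K = (-3.1243, -16.483). Then |WK| = |K − W| = 16.776.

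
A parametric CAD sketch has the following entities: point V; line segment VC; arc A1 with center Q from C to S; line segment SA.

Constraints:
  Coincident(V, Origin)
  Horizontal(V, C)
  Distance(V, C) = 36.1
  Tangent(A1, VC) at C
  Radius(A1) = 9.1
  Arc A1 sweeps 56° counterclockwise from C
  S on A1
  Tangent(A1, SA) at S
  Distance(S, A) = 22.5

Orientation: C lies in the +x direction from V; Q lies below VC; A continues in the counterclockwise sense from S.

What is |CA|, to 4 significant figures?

30.31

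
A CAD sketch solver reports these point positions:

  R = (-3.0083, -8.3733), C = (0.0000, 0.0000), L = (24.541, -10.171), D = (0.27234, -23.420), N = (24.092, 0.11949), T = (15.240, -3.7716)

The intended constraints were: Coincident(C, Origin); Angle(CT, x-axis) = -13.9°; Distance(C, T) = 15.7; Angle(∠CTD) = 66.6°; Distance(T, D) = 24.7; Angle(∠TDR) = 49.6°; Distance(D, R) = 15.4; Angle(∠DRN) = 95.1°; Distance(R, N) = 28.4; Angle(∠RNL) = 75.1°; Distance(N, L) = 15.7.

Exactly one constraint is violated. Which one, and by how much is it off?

Distance(N, L) = 15.7 — off by 5.40.

C = (0.00, 0.00) ✓; CT at -13.90° ✓; |CT| = 15.70 ✓; ∠CTD = 66.60° ✓; |TD| = 24.70 ✓; ∠TDR = 49.60° ✓; |DR| = 15.40 ✓; ∠DRN = 95.10° ✓; |RN| = 28.40 ✓; ∠RNL = 75.10° ✓; |NL| = 10.30 ✗.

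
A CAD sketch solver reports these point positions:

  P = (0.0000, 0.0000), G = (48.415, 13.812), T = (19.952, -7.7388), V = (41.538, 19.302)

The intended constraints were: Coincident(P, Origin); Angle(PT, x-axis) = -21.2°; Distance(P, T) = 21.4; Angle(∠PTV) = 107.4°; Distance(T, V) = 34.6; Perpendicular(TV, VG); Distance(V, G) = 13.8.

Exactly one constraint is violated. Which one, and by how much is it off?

Distance(V, G) = 13.8 — off by 5.00.

P = (0.00, 0.00) ✓; PT at -21.20° ✓; |PT| = 21.40 ✓; ∠PTV = 107.4° ✓; |TV| = 34.60 ✓; ∠(TV, VG) = 90.00° ✓; |VG| = 8.800 ✗.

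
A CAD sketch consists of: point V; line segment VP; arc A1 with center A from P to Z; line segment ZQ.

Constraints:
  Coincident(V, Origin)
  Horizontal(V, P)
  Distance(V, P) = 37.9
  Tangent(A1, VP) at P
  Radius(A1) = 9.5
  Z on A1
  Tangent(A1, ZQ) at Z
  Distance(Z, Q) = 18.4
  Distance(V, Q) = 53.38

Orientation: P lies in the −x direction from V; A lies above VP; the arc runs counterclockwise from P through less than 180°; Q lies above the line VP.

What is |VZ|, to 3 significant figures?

35.4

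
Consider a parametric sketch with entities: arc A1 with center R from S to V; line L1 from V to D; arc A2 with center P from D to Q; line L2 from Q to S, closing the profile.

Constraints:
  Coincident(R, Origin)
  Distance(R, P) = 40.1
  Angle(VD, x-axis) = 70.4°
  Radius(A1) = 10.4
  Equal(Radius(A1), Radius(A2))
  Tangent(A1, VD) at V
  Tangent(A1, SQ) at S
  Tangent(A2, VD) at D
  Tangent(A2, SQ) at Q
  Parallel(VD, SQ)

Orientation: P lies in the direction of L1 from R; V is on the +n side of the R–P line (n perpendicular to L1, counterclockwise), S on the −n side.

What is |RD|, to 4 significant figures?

41.43

The slot axis is L1's direction at 70.4°, so u = (cos 70.4°, sin 70.4°) = (0.3355, 0.9421) and n = (−sin 70.4°, cos 70.4°) = (-0.9421, 0.3355). R is at the origin and P lies 40.1 along u from R, so P = 40.1·u = (13.45, 37.78). Tangency of A1 to both parallel lines with radius 10.4 puts V and S at R ± 10.4·n: V = (-9.797, 3.489), S = (9.797, -3.489). Equal radii place D and Q the same way about P: D = P + 10.4·n = (3.654, 41.27), Q = P − 10.4·n = (23.25, 34.29). Then |RD| = |D − R| = 41.43.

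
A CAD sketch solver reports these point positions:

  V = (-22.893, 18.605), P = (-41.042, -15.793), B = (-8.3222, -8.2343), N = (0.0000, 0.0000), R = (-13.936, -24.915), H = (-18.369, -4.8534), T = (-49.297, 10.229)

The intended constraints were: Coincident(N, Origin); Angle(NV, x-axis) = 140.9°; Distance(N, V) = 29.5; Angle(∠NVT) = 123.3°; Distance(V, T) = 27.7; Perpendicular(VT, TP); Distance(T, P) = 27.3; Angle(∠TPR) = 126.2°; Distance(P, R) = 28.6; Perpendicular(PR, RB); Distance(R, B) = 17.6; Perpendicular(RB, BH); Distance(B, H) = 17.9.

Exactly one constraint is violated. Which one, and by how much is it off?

Distance(B, H) = 17.9 — off by 7.30.

N = (0.00, 0.00) ✓; NV at 140.9° ✓; |NV| = 29.50 ✓; ∠NVT = 123.3° ✓; |VT| = 27.70 ✓; ∠(VT, TP) = 90.00° ✓; |TP| = 27.30 ✓; ∠TPR = 126.2° ✓; |PR| = 28.60 ✓; ∠(PR, RB) = 90.00° ✓; |RB| = 17.60 ✓; ∠(RB, BH) = 90.00° ✓; |BH| = 10.60 ✗.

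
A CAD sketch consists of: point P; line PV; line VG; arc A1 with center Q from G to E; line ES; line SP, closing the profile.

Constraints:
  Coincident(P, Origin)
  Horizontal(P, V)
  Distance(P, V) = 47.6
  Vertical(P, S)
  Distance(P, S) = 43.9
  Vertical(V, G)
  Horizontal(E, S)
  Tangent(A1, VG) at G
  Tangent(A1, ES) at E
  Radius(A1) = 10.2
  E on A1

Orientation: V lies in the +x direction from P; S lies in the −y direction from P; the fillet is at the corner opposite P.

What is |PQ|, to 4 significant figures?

50.34

PS is vertical with |PS| = 43.9 and S on the −y side, so S = (0.000, -43.90). The virtual corner opposite P is at (47.60, -43.90). Tangency of A1 to VG means the radius QG is perpendicular to VG and tangency of A1 to ES means the radius QE is perpendicular to ES, with radius 10.2, so the center Q sits 10.2 in from both sides at Q = (37.40, -33.70). Then |PQ| = |Q − P| = 50.34.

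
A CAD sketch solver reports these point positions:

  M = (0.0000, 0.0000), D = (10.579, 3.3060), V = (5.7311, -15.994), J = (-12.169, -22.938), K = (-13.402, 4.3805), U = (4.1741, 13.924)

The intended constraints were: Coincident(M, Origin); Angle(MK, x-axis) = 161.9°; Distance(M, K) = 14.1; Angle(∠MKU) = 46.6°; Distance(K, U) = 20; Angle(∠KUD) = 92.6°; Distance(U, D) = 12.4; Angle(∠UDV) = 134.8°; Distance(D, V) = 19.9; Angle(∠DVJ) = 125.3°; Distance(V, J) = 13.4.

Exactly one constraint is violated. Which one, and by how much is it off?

Distance(V, J) = 13.4 — off by 5.80.

M = (0.00, 0.00) ✓; MK at 161.9° ✓; |MK| = 14.10 ✓; ∠MKU = 46.60° ✓; |KU| = 20.00 ✓; ∠KUD = 92.60° ✓; |UD| = 12.40 ✓; ∠UDV = 134.8° ✓; |DV| = 19.90 ✓; ∠DVJ = 125.3° ✓; |VJ| = 19.20 ✗.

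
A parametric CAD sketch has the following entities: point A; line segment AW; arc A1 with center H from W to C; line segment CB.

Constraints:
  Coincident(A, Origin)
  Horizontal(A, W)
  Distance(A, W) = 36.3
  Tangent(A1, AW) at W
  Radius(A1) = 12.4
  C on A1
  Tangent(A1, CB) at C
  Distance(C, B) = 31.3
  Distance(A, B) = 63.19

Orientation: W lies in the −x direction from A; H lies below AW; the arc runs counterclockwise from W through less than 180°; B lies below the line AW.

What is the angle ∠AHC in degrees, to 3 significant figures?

169°

A is at the origin; AW is horizontal with |AW| = 36.3 and W on the −x side, so W = (-36.3, 0.00). The tangent condition forces HW to be normal to AW, so H = W + (0, -12.4) = (-36.3, -12.4). Since HC ⟂ CB (tangency), |HB| = √(12.4² + 31.3²) = 33.7 regardless of where C sits on A1. So B lies on both circle(A, 63.19) and circle(H, 33.7); the below-AW intersection is B = (-44.2, -45.1). C is the foot of the tangent from B: C = (-48.6, -14.1).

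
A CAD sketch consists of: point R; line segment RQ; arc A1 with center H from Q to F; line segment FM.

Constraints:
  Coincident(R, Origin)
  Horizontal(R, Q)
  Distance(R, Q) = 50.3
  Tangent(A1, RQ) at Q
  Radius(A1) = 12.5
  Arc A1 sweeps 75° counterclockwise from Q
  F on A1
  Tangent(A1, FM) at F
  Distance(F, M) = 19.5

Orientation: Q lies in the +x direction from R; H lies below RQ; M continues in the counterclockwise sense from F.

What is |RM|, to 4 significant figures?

43.48

R is at the origin; R and Q share the same y with |RQ| = 50.3 and Q on the +x side, so Q = (50.30, 0.000). A1 meets RQ tangentially, so HQ is at right angles to RQ, so H = Q + (0, -12.5) = (50.30, -12.50). On A1, Q sits at bearing 90° from H; a 75° counterclockwise sweep puts F at bearing 165°, so F = H + 12.5·(cos 165°, sin 165°) = (38.23, -9.265). A1 meets FM tangentially, so HF is at right angles to FM, so FM runs along (−sin 165°, cos 165°); with |FM| = 19.5, M = (33.18, -28.10). Then |RM| = |M − R| = 43.48.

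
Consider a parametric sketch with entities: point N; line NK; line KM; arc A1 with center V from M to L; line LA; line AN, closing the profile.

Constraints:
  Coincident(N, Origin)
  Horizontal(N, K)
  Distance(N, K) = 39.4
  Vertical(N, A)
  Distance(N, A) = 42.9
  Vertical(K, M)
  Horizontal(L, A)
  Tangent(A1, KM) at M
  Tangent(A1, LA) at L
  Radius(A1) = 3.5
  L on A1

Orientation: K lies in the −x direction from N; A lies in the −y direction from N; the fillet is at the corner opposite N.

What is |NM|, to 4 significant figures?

55.72

The virtual corner opposite N is at (-39.40, -42.90). A1 meets KM tangentially, so VM is at right angles to KM and tangency of A1 to LA means the radius VL is perpendicular to LA, with radius 3.5, so the center V sits 3.5 in from both sides at V = (-35.90, -39.40). That places the tangent points at M = (-39.40, -39.40) on KM and L = (-35.90, -42.90) on LA. Then |NM| = |M − N| = 55.72.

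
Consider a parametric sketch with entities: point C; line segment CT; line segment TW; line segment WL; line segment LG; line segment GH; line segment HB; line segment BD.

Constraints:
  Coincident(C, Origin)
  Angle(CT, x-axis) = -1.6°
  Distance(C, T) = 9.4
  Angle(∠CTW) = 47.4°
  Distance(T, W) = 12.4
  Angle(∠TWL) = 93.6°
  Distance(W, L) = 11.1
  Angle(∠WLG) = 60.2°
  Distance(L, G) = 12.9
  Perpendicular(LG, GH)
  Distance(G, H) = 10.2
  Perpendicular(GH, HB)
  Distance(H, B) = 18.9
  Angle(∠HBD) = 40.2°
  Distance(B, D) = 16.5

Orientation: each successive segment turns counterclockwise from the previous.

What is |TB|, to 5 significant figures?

23.435

LG is perpendicular to GH, so GH runs at 67.200°; with |GH| = 10.2, H = (8.2879, 6.7581). GH is perpendicular to HB, so HB runs at 157.20°; with |HB| = 18.9, B = (-9.1353, 14.082). Then |TB| = |B − T| = 23.435.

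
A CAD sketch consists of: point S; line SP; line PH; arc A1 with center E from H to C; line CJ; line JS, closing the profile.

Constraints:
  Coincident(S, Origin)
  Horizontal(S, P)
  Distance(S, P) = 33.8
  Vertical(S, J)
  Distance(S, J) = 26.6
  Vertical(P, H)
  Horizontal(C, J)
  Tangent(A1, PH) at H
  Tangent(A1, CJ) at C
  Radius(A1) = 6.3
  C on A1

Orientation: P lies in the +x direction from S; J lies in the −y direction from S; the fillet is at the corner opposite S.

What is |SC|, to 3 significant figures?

38.3

S is at the origin; S and P share the same y with |SP| = 33.8 and P on the +x side, so P = (33.8, 0.00). SJ is vertical with |SJ| = 26.6 and J on the −y side, so J = (0.00, -26.6). The virtual corner opposite S is at (33.8, -26.6). Since A1 is tangent to PH there, EH ⟂ PH and the tangent condition forces EC to be normal to CJ, with radius 6.3, so the center E sits 6.3 in from both sides at E = (27.5, -20.3). That places the tangent points at H = (33.8, -20.3) on PH and C = (27.5, -26.6) on CJ. Then |SC| = |C − S| = 38.3.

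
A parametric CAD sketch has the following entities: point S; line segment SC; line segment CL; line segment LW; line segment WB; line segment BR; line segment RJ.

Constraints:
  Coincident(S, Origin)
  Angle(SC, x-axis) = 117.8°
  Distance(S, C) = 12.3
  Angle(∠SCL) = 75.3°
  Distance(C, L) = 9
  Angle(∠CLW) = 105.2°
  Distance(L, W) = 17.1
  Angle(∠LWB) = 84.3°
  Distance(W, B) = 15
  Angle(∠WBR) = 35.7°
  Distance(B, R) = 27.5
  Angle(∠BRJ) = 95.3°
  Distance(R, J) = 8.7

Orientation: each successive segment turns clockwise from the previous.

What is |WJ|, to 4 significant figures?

16.12

S is at the origin; SC runs at 117.8° with length 12.3, so C = (-5.737, 10.88). ∠SCL = 75.3° gives CL at 13.10° from the x-axis; with |CL| = 9.0, L = (3.029, 12.92). ∠CLW = 105.2° gives LW at -61.70° from the x-axis; with |LW| = 17.1, W = (11.14, -2.136). ∠LWB = 84.3° gives WB at -157.4° from the x-axis; with |WB| = 15.0, B = (-2.712, -7.900). ∠WBR = 35.7° gives BR at 58.30° from the x-axis; with |BR| = 27.5, R = (11.74, 15.50). ∠BRJ = 95.3° gives RJ at -26.40° from the x-axis; with |RJ| = 8.7, J = (19.53, 11.63). Then |WJ| = |J − W| = 16.12.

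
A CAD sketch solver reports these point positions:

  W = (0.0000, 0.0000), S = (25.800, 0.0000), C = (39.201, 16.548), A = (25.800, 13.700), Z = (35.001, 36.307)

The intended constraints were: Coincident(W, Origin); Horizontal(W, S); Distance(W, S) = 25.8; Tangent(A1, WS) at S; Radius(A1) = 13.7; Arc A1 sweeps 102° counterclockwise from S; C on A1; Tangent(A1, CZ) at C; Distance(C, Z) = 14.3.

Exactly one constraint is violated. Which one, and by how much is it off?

Distance(C, Z) = 14.3 — off by 5.90.

W = (0.00, 0.00) ✓; W.y = 0.00, S.y = 0.00 ✓; |WS| = 25.80 ✓; ∠(AS, SW) = 90.00° ✓; |AS| = 13.70 ✓; bearing(A→C) − bearing(A→S) = 102.0° ✓; |AC| = 13.70 ✓; ∠(AC, CZ) = 90.00° ✓; |CZ| = 20.20 ✗.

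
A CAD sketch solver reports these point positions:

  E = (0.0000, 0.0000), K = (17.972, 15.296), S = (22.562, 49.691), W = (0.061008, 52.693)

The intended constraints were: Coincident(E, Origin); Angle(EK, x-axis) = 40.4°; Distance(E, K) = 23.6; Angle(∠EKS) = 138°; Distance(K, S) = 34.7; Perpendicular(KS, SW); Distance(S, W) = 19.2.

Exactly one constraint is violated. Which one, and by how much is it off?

Distance(S, W) = 19.2 — off by 3.50.

E = (0.00, 0.00) ✓; EK at 40.40° ✓; |EK| = 23.60 ✓; ∠EKS = 138.0° ✓; |KS| = 34.70 ✓; ∠(KS, SW) = 90.00° ✓; |SW| = 22.70 ✗.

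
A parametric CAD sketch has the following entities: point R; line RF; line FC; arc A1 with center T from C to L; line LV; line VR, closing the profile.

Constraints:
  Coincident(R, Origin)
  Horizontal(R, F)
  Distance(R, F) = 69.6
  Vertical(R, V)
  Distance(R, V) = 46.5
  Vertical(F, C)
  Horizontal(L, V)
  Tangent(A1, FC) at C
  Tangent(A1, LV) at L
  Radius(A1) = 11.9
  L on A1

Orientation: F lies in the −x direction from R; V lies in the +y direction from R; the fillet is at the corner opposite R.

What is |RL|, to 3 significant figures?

74.1

R is at the origin; RF is horizontal with |RF| = 69.6 and F on the −x side, so F = (-69.6, 0.00). RV is vertical with |RV| = 46.5 and V on the +y side, so V = (0.00, 46.5). The virtual corner opposite R is at (-69.6, 46.5). The tangent condition forces TC to be normal to FC and since A1 is tangent to LV there, TL ⟂ LV, with radius 11.9, so the center T sits 11.9 in from both sides at T = (-57.7, 34.6). That places the tangent points at C = (-69.6, 34.6) on FC and L = (-57.7, 46.5) on LV. Then |RL| = |L − R| = 74.1.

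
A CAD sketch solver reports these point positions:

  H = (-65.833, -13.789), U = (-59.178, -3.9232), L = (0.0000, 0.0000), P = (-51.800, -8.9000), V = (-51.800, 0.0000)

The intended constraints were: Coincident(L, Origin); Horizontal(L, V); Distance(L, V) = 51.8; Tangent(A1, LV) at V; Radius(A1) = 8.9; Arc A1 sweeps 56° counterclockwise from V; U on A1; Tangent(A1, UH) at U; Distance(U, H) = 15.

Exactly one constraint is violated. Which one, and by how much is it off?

Distance(U, H) = 15 — off by 3.10.

L = (0.00, 0.00) ✓; L.y = 0.00, V.y = 0.00 ✓; |LV| = 51.80 ✓; ∠(PV, VL) = 90.00° ✓; |PV| = 8.900 ✓; bearing(P→U) − bearing(P→V) = 56.00° ✓; |PU| = 8.900 ✓; ∠(PU, UH) = 90.00° ✓; |UH| = 11.90 ✗.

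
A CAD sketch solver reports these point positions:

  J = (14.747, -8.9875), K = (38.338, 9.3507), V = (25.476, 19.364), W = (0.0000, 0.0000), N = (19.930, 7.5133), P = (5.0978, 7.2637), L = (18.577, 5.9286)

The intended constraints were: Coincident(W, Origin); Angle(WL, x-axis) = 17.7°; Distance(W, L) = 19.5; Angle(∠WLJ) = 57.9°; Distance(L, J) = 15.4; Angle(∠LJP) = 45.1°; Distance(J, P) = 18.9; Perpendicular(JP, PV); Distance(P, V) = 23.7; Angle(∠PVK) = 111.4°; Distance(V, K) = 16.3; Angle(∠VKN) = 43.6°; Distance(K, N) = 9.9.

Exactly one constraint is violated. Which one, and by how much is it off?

Distance(K, N) = 9.9 — off by 8.60.

W = (0.00, 0.00) ✓; WL at 17.70° ✓; |WL| = 19.50 ✓; ∠WLJ = 57.90° ✓; |LJ| = 15.40 ✓; ∠LJP = 45.10° ✓; |JP| = 18.90 ✓; ∠(JP, PV) = 90.00° ✓; |PV| = 23.70 ✓; ∠PVK = 111.4° ✓; |VK| = 16.30 ✓; ∠VKN = 43.60° ✓; |KN| = 18.50 ✗.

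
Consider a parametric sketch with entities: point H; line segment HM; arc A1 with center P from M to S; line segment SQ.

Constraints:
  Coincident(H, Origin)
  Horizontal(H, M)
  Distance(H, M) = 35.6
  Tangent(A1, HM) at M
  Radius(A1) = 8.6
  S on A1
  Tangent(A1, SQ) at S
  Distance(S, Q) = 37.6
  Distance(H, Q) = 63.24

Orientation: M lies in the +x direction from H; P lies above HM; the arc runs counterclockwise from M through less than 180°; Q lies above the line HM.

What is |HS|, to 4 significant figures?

45.08

Checks: |PS| = 8.600 ✓; ∠(PS, SQ) = 90.00° ✓; |SQ| = 37.60 ✓; |HQ| = 63.24 ✓.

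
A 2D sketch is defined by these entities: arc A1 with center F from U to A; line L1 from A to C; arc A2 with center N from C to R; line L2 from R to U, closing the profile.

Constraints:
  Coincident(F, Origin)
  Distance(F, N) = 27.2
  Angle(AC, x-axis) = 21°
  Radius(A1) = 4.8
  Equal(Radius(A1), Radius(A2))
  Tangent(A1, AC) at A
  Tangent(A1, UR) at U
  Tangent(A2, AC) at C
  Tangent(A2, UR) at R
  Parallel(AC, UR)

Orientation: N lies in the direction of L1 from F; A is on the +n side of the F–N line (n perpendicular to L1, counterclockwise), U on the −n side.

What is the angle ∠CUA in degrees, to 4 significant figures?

70.56°

The slot axis is L1's direction at 21.0°, so u = (cos 21.0°, sin 21.0°) = (0.9336, 0.3584) and n = (−sin 21.0°, cos 21.0°) = (-0.3584, 0.9336). F is at the origin and N lies 27.2 along u from F, so N = 27.2·u = (25.39, 9.748). Tangency of A1 to both parallel lines with radius 4.8 puts A and U at F ± 4.8·n: A = (-1.720, 4.481), U = (1.720, -4.481). Equal radii place C and R the same way about N: C = N + 4.8·n = (23.67, 14.23), R = N − 4.8·n = (27.11, 5.266). Then cos ∠CUA = UC·UA / (|UC||UA|), giving 70.56°.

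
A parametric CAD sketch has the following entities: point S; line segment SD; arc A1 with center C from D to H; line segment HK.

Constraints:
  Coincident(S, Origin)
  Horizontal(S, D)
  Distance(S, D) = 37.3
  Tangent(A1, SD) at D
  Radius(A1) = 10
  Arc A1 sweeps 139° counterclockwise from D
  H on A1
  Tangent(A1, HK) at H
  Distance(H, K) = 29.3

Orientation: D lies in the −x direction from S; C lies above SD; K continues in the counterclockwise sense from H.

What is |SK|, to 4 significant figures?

64.38

S is at the origin; S and D share the same y with |SD| = 37.3 and D on the −x side, so D = (-37.30, 0.000). Since A1 is tangent to SD there, CD ⟂ SD, so C = D + (0, 10) = (-37.30, 10.00). On A1, D sits at bearing -90° from C; a 139° counterclockwise sweep puts H at bearing 49°, so H = C + 10.0·(cos 49°, sin 49°) = (-30.74, 17.55). The tangent condition forces CH to be normal to HK, so HK runs along (−sin 49°, cos 49°); with |HK| = 29.3, K = (-52.85, 36.77). Then |SK| = |K − S| = 64.38.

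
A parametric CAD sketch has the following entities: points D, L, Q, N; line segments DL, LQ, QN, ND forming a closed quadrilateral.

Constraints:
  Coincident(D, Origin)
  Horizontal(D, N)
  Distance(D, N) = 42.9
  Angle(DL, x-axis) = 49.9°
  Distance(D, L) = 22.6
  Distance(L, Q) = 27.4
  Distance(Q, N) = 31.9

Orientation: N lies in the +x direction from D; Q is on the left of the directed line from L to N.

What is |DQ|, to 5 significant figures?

49.348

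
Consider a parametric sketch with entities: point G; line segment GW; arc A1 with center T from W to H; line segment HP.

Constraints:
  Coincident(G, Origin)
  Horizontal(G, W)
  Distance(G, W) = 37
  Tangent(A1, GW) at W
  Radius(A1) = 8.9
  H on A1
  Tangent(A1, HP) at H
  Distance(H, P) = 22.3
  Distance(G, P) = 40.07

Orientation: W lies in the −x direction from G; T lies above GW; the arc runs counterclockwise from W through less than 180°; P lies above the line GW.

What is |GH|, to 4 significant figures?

29.28

G is at the origin; GW is horizontal with |GW| = 37.0 and W on the −x side, so W = (-37.00, 0.000). Tangency of A1 to GW means the radius TW is perpendicular to GW, so T = W + (0, 8.9) = (-37.00, 8.900). Since TH ⟂ HP (tangency), |TP| = √(8.9² + 22.3²) = 24.01 regardless of where H sits on A1. So P lies on both circle(G, 40.07) and circle(T, 24.01); the above-GW intersection is P = (-26.18, 30.33). H is the foot of the tangent from P: H = (-28.13, 8.120).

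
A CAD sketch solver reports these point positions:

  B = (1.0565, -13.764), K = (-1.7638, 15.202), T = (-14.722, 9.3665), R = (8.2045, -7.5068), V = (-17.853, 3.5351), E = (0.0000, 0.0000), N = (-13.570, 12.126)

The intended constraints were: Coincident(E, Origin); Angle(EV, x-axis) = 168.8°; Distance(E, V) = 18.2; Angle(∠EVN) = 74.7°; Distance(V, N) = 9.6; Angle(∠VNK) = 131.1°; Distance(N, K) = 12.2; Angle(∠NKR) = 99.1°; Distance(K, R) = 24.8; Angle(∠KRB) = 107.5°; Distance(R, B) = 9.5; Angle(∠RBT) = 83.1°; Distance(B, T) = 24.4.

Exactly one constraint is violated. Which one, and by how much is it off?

Distance(B, T) = 24.4 — off by 3.60.

E = (0.00, 0.00) ✓; EV at 168.8° ✓; |EV| = 18.20 ✓; ∠EVN = 74.70° ✓; |VN| = 9.599 ✓; ∠VNK = 131.1° ✓; |NK| = 12.20 ✓; ∠NKR = 99.10° ✓; |KR| = 24.80 ✓; ∠KRB = 107.5° ✓; |RB| = 9.500 ✓; ∠RBT = 83.10° ✓; |BT| = 28.00 ✗.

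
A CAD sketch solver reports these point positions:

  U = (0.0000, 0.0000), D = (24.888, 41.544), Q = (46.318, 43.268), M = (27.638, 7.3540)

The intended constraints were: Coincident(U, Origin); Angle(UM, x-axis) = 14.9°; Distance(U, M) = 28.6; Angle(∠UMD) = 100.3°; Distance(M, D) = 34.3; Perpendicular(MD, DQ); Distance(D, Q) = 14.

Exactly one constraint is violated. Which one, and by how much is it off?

Distance(D, Q) = 14 — off by 7.50.

U = (0.00, 0.00) ✓; UM at 14.90° ✓; |UM| = 28.60 ✓; ∠UMD = 100.3° ✓; |MD| = 34.30 ✓; ∠(MD, DQ) = 90.00° ✓; |DQ| = 21.50 ✗.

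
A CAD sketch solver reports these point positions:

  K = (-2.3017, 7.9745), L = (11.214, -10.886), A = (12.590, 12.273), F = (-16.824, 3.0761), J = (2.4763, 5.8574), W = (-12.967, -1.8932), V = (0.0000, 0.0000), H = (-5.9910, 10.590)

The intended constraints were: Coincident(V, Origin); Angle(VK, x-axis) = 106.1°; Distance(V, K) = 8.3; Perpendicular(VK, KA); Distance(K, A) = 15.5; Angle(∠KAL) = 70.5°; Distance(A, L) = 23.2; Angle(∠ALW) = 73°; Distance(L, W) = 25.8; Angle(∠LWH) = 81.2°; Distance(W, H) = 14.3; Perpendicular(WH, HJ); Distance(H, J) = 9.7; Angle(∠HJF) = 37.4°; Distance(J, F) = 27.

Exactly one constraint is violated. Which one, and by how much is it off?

Distance(J, F) = 27 — off by 7.50.

V = (0.00, 0.00) ✓; VK at 106.1° ✓; |VK| = 8.300 ✓; ∠(VK, KA) = 90.00° ✓; |KA| = 15.50 ✓; ∠KAL = 70.50° ✓; |AL| = 23.20 ✓; ∠ALW = 73.00° ✓; |LW| = 25.80 ✓; ∠LWH = 81.20° ✓; |WH| = 14.30 ✓; ∠(WH, HJ) = 90.00° ✓; |HJ| = 9.700 ✓; ∠HJF = 37.40° ✓; |JF| = 19.50 ✗.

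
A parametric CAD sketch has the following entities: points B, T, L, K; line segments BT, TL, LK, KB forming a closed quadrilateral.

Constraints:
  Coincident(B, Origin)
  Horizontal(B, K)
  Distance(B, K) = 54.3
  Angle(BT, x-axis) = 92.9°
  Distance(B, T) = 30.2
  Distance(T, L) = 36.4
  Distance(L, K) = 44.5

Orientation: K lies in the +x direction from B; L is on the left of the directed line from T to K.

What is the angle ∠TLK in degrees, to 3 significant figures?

103°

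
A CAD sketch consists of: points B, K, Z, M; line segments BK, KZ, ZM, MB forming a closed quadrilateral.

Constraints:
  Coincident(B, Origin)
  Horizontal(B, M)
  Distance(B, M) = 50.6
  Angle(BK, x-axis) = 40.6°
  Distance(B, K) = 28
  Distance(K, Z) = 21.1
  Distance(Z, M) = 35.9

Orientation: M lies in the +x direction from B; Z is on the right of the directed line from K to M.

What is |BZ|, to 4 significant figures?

14.86

Checks: |KZ| = 21.10 ✓; |ZM| = 35.90 ✓.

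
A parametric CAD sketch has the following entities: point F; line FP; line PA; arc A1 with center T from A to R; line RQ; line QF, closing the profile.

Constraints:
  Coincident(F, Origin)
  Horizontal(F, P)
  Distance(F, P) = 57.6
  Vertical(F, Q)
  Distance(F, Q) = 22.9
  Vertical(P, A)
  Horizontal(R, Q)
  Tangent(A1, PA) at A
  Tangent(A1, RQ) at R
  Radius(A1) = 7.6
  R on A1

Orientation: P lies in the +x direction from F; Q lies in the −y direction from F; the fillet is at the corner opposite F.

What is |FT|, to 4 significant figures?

52.29

F is at the origin; FP is horizontal with |FP| = 57.6 and P on the +x side, so P = (57.60, 0.000). F and Q share the same x with |FQ| = 22.9 and Q on the −y side, so Q = (0.000, -22.90). The virtual corner opposite F is at (57.60, -22.90). The tangent condition forces TA to be normal to PA and since A1 is tangent to RQ there, TR ⟂ RQ, with radius 7.6, so the center T sits 7.6 in from both sides at T = (50.00, -15.30). Then |FT| = |T − F| = 52.29.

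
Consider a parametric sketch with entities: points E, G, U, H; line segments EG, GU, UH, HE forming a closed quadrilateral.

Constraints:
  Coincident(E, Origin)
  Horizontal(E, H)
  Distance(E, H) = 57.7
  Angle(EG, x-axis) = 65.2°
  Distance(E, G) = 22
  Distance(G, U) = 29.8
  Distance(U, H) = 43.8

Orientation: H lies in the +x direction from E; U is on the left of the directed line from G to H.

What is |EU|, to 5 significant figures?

49.966

E is at the origin; EH is horizontal with |EH| = 57.7 and H in +x, so H = (57.7, 0). EG runs at 65.2° with |EG| = 22.0, so G = (9.2279, 19.971). U is determined by |GU| = 29.8 and |UH| = 43.8 together: it lies at the intersection of circle(G, 29.8) and circle(H, 43.8). With |GH| = 52.425, the foot of the radical line on GH is 16.385 from G and the perpendicular offset is √(29.8² − 16.385²) = 24.891. Taking the left-of-GH solution: U = (33.860, 36.743).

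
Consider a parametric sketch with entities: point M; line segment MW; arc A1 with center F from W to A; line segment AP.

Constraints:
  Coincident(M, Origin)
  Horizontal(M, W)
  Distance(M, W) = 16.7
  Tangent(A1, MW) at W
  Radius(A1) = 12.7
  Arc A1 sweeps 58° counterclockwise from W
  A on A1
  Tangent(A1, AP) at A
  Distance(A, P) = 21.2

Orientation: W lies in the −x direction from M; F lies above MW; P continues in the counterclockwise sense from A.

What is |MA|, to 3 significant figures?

8.41

The tangent condition forces FW to be normal to MW, so F = W + (0, 12.7) = (-16.7, 12.7). On A1, W sits at bearing -90° from F; a 58° counterclockwise sweep puts A at bearing -32°, so A = F + 12.7·(cos -32°, sin -32°) = (-5.93, 5.97). Then |MA| = |A − M| = 8.41.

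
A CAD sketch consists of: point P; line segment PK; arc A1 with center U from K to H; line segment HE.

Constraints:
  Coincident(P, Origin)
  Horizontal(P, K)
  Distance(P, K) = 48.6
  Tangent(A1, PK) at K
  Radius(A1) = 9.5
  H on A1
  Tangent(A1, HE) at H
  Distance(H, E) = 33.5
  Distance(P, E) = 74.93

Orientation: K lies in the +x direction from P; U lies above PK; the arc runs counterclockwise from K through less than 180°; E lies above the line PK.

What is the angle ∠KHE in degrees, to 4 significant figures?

138.8°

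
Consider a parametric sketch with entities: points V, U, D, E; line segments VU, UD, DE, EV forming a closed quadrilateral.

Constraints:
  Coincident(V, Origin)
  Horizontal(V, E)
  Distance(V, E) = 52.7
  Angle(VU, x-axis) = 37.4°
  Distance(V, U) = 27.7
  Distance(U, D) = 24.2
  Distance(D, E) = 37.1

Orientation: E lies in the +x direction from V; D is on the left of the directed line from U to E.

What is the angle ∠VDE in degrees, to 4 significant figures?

70.58°

Checks: |VE| = 52.70 ✓; |VU| = 27.70 ✓; |UD| = 24.20 ✓; |DE| = 37.10 ✓.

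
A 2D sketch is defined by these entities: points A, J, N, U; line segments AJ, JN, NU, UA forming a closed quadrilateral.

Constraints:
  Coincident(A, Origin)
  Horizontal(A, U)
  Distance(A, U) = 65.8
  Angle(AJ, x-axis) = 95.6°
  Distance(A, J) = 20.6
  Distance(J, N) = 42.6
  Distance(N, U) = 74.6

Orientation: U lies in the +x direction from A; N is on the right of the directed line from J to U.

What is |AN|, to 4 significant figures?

22.63

A is at the origin; A and U share the same y with |AU| = 65.8 and U in +x, so U = (65.8, 0). AJ runs at 95.6° with |AJ| = 20.6, so J = (-2.010, 20.50). N is determined by |JN| = 42.6 and |NU| = 74.6 together: it lies at the intersection of circle(J, 42.6) and circle(U, 74.6). With |JU| = 70.84, the foot of the radical line on JU is 8.951 from J and the perpendicular offset is √(42.6² − 8.951²) = 41.65. Taking the right-of-JU solution: N = (-5.496, -21.96).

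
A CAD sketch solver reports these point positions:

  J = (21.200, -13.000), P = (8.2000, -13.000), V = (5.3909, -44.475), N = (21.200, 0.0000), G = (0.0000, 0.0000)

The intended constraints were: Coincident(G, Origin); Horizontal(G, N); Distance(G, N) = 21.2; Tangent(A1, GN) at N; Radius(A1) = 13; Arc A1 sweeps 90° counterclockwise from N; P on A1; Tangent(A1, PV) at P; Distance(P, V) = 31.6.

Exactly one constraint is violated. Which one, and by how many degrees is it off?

Tangent(A1, PV) at P — off by 5.10°.

G = (0.00, 0.00) ✓; G.y = 0.00, N.y = 0.00 ✓; |GN| = 21.20 ✓; ∠(JN, NG) = 90.00° ✓; |JN| = 13.00 ✓; bearing(J→P) − bearing(J→N) = 90.00° ✓; |JP| = 13.00 ✓; ∠(JP, PV) = 95.10° ✗; |PV| = 31.60 ✓.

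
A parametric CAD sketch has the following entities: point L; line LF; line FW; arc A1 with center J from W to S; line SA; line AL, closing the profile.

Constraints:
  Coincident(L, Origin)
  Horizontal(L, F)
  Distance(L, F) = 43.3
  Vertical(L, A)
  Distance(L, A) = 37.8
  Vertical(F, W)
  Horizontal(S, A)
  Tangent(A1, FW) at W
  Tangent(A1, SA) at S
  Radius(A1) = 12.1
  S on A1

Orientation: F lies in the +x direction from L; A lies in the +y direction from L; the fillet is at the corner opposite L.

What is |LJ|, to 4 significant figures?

40.42

L is at the origin; L and F share the same y with |LF| = 43.3 and F on the +x side, so F = (43.30, 0.000). L and A share the same x with |LA| = 37.8 and A on the +y side, so A = (0.000, 37.80). The virtual corner opposite L is at (43.30, 37.80). Since A1 is tangent to FW there, JW ⟂ FW and A1 meets SA tangentially, so JS is at right angles to SA, with radius 12.1, so the center J sits 12.1 in from both sides at J = (31.20, 25.70). Then |LJ| = |J − L| = 40.42.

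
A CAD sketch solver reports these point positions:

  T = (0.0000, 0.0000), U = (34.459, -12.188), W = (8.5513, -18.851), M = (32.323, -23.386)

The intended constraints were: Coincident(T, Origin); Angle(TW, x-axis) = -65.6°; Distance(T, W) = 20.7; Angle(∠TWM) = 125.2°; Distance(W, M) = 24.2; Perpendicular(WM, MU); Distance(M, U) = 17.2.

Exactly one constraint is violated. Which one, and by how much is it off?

Distance(M, U) = 17.2 — off by 5.80.

T = (0.00, 0.00) ✓; TW at -65.60° ✓; |TW| = 20.70 ✓; ∠TWM = 125.2° ✓; |WM| = 24.20 ✓; ∠(WM, MU) = 90.00° ✓; |MU| = 11.40 ✗.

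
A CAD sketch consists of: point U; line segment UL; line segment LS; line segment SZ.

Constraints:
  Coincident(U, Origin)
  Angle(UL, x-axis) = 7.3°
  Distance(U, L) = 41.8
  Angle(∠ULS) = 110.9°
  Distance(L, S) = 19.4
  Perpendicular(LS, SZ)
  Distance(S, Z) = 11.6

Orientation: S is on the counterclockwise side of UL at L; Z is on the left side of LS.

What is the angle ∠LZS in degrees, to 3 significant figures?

59.1°

U is at the origin; UL runs at 7.3° with length 41.8, so L = 41.8·(cos 7.3°, sin 7.3°) = (41.5, 5.31). ∠ULS = 110.9°, so LS runs at 7.3° + (180° − 110.9°) = 76.4° from the x-axis; with |LS| = 19.4, S = L + 19.4·(cos 76.4°, sin 76.4°) = (46.0, 24.2). LS ⟂ SZ; with |SZ| = 11.6 on the left of LS, Z = S + 11.6·(-0.972, 0.235) = (34.7, 26.9). Then cos ∠LZS = ZL·ZS / (|ZL||ZS|), giving 59.1°.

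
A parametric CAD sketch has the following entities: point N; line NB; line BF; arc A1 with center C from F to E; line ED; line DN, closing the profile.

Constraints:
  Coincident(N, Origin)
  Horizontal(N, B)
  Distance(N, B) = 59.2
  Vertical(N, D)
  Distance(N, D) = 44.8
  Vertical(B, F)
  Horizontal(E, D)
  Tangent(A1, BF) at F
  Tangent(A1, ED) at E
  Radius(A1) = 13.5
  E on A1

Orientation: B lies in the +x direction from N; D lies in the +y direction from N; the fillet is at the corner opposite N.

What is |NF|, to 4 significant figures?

66.97

The virtual corner opposite N is at (59.20, 44.80). The tangent condition forces CF to be normal to BF and tangency of A1 to ED means the radius CE is perpendicular to ED, with radius 13.5, so the center C sits 13.5 in from both sides at C = (45.70, 31.30). That places the tangent points at F = (59.20, 31.30) on BF and E = (45.70, 44.80) on ED. Then |NF| = |F − N| = 66.97.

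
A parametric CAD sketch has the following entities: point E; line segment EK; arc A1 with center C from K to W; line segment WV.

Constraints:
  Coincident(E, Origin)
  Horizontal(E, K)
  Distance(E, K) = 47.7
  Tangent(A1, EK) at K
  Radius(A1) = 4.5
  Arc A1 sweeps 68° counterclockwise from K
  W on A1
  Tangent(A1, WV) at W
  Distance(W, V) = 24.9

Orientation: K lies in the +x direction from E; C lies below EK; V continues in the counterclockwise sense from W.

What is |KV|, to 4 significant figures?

29.21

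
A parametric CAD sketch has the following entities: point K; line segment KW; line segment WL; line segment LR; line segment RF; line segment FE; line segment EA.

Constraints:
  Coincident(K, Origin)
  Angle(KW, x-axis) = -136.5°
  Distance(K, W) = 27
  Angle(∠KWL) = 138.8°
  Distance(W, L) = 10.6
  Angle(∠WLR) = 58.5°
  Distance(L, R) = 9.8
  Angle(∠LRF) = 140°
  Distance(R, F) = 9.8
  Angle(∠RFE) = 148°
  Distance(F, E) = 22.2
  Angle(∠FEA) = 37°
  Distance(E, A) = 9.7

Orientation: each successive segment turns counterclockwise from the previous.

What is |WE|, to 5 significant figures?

26.166

K is at the origin; KW runs at -136.5° with length 27.0, so W = (-19.585, -18.586). ∠KWL = 138.8° gives WL at -95.300° from the x-axis; with |WL| = 10.6, L = (-20.564, -29.140). ∠WLR = 58.5° gives LR at 26.200° from the x-axis; with |LR| = 9.8, R = (-11.771, -24.813). ∠LRF = 140.0° gives RF at 66.200° from the x-axis; with |RF| = 9.8, F = (-7.8164, -15.847). ∠RFE = 148.0° gives FE at 98.200° from the x-axis; with |FE| = 22.2, E = (-10.983, 6.1261). Then |WE| = |E − W| = 26.166.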